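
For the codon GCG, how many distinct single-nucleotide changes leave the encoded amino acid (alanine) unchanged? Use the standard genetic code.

Position 1: none → 0 synonymous.
Position 2: none → 0 synonymous.
Position 3: GCU, GCC, GCA → 3 synonymous.
Total: 0 + 0 + 3 = 3.

3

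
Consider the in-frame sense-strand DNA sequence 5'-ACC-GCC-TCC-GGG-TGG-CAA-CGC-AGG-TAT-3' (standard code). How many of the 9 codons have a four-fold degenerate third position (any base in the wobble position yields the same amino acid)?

5

Codon 1 ACC (Thr): third position 4-fold.
Codon 2 GCC (Ala): third position 4-fold.
Codon 3 TCC (Ser): third position 4-fold.
Codon 4 GGG (Gly): third position 4-fold.
Codon 5 TGG (Trp): third position 1-fold.
Codon 6 CAA (Gln): third position 2-fold.
Codon 7 CGC (Arg): third position 4-fold.
Codon 8 AGG (Arg): third position 2-fold.
Codon 9 TAT (Tyr): third position 2-fold.
Four-fold degenerate third positions: 5.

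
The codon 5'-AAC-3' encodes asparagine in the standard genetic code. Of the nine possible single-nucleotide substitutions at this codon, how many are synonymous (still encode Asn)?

1

Position 1: none → 0 synonymous.
Position 2: none → 0 synonymous.
Position 3: AAU → 1 synonymous.
Total: 0 + 0 + 1 = 1.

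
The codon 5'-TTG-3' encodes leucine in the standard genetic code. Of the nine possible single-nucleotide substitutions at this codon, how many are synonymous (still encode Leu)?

Position 1: CTG → 1 synonymous.
Position 2: none → 0 synonymous.
Position 3: TTA → 1 synonymous.
Total: 1 + 0 + 1 = 2.

2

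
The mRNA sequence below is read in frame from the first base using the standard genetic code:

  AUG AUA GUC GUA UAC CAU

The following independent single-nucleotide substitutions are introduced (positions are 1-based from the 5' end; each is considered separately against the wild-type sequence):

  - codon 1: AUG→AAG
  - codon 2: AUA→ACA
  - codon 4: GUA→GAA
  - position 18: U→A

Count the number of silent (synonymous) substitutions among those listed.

0

Codon 1: AUG (Met) → AAG (Lys) — missense.
Codon 2: AUA (Ile) → ACA (Thr) — missense.
Codon 4: GUA (Val) → GAA (Glu) — missense.
Codon 6: CAU (His) → CAA (Gln) — missense.
Synonymous: 0 of 4.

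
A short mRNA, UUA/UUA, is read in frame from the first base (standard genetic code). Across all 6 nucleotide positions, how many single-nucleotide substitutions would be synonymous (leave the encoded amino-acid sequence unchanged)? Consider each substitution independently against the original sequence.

Codon 1 (UUA, Leu): 2 synonymous substitutions.
Codon 2 (UUA, Leu): 2 synonymous substitutions.
Total: 2 + 2 = 4.

4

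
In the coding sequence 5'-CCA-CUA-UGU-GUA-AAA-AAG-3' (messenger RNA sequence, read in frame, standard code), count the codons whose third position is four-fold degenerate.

Codon 1 CCA (Pro): third position 4-fold.
Codon 2 CUA (Leu): third position 4-fold.
Codon 3 UGU (Cys): third position 2-fold.
Codon 4 GUA (Val): third position 4-fold.
Codon 5 AAA (Lys): third position 2-fold.
Codon 6 AAG (Lys): third position 2-fold.
Four-fold degenerate third positions: 3.

3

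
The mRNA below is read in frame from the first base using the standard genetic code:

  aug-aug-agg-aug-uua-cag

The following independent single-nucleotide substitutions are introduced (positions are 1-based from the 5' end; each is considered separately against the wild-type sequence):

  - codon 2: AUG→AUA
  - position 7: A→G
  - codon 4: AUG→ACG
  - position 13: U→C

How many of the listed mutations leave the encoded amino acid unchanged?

Codon 2: AUG (Met) → AUA (Ile) — missense.
Codon 3: AGG (Arg) → GGG (Gly) — missense.
Codon 4: AUG (Met) → ACG (Thr) — missense.
Codon 5: UUA (Leu) → CUA (Leu) — synonymous.
Synonymous: 1 of 4.

1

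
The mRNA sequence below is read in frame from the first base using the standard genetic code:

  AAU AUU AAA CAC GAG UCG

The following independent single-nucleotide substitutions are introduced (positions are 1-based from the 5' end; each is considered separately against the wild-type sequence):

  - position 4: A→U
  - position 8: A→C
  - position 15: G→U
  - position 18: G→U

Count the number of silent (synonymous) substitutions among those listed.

1

Codon 2: AUU (Ile) → UUU (Phe) — missense.
Codon 3: AAA (Lys) → ACA (Thr) — missense.
Codon 5: GAG (Glu) → GAU (Asp) — missense.
Codon 6: UCG (Ser) → UCU (Ser) — synonymous.
Synonymous: 1 of 4.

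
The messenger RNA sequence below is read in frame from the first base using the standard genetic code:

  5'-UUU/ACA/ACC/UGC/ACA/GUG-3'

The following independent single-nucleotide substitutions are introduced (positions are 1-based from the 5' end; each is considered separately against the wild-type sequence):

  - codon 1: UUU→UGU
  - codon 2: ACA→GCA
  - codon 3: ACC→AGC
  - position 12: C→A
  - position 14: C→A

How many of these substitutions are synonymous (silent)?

Codon 1: UUU (Phe) → UGU (Cys) — missense.
Codon 2: ACA (Thr) → GCA (Ala) — missense.
Codon 3: ACC (Thr) → AGC (Ser) — missense.
Codon 4: UGC (Cys) → UGA (Stop) — nonsense.
Codon 5: ACA (Thr) → AAA (Lys) — missense.
Synonymous: 0 of 5.

0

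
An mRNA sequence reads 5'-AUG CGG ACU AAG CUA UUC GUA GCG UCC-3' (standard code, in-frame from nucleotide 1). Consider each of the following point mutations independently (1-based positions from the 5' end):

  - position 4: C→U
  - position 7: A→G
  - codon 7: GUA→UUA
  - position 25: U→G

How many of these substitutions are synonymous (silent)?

Codon 2: CGG (Arg) → UGG (Trp) — missense.
Codon 3: ACU (Thr) → GCU (Ala) — missense.
Codon 7: GUA (Val) → UUA (Leu) — missense.
Codon 9: UCC (Ser) → GCC (Ala) — missense.
Synonymous: 0 of 4.

0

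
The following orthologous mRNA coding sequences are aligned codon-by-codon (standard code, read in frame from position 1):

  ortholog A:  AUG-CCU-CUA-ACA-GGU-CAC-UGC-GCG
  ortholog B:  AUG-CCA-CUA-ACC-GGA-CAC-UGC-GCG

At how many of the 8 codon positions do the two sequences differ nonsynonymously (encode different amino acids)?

Codon 1: AUG Met / AUG Met — identical.
Codon 2: CCU Pro / CCA Pro — synonymous.
Codon 3: CUA Leu / CUA Leu — identical.
Codon 4: ACA Thr / ACC Thr — synonymous.
Codon 5: GGU Gly / GGA Gly — synonymous.
Codon 6: CAC His / CAC His — identical.
Codon 7: UGC Cys / UGC Cys — identical.
Codon 8: GCG Ala / GCG Ala — identical.
Nonsynonymous differences: 0.

0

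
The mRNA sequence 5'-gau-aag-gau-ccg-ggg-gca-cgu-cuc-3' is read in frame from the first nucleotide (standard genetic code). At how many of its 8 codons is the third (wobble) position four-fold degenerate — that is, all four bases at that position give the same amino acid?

Codon 1 GAU (Asp): third position 2-fold.
Codon 2 AAG (Lys): third position 2-fold.
Codon 3 GAU (Asp): third position 2-fold.
Codon 4 CCG (Pro): third position 4-fold.
Codon 5 GGG (Gly): third position 4-fold.
Codon 6 GCA (Ala): third position 4-fold.
Codon 7 CGU (Arg): third position 4-fold.
Codon 8 CUC (Leu): third position 4-fold.
Four-fold degenerate third positions: 5.

5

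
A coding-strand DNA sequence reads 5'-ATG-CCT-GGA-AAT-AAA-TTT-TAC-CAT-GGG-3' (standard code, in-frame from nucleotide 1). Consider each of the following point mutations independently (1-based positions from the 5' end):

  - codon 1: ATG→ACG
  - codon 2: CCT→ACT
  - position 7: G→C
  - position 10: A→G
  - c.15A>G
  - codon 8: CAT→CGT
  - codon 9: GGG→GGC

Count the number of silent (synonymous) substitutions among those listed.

Codon 1: ATG (Met) → ACG (Thr) — missense.
Codon 2: CCT (Pro) → ACT (Thr) — missense.
Codon 3: GGA (Gly) → CGA (Arg) — missense.
Codon 4: AAT (Asn) → GAT (Asp) — missense.
Codon 5: AAA (Lys) → AAG (Lys) — synonymous.
Codon 8: CAT (His) → CGT (Arg) — missense.
Codon 9: GGG (Gly) → GGC (Gly) — synonymous.
Synonymous: 2 of 7.

2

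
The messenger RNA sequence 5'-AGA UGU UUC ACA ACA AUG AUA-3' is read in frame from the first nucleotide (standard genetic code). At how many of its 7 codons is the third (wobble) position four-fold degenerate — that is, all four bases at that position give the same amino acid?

Codon 1 AGA (Arg): third position 2-fold.
Codon 2 UGU (Cys): third position 2-fold.
Codon 3 UUC (Phe): third position 2-fold.
Codon 4 ACA (Thr): third position 4-fold.
Codon 5 ACA (Thr): third position 4-fold.
Codon 6 AUG (Met): third position 1-fold.
Codon 7 AUA (Ile): third position 3-fold.
Four-fold degenerate third positions: 2.

2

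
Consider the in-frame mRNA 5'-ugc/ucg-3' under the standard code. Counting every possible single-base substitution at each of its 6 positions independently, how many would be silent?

4

Codon 1 (UGC, Cys): 1 synonymous substitution.
Codon 2 (UCG, Ser): 3 synonymous substitutions.
Total: 1 + 3 = 4.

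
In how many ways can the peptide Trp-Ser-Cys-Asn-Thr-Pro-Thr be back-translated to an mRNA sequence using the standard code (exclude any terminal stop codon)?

Trp: 1 codon.
Ser: 6 codons.
Cys: 2 codons.
Asn: 2 codons.
Thr: 4 codons.
Pro: 4 codons.
Thr: 4 codons.
1 × 6 × 2 × 2 × 4 × 4 × 4 = 1536.

1536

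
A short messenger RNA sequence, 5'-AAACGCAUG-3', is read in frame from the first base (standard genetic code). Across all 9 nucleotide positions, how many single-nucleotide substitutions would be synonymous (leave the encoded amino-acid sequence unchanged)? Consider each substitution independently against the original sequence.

4

Codon 1 (AAA, Lys): 1 synonymous substitution.
Codon 2 (CGC, Arg): 3 synonymous substitutions.
Codon 3 (AUG, Met): 0 synonymous substitutions.
Total: 1 + 3 + 0 = 4.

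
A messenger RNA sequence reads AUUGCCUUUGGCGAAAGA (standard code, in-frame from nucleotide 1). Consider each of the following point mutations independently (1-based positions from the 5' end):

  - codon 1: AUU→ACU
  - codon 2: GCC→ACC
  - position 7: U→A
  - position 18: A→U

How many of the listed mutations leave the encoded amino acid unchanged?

Codon 1: AUU (Ile) → ACU (Thr) — missense.
Codon 2: GCC (Ala) → ACC (Thr) — missense.
Codon 3: UUU (Phe) → AUU (Ile) — missense.
Codon 6: AGA (Arg) → AGU (Ser) — missense.
Synonymous: 0 of 4.

0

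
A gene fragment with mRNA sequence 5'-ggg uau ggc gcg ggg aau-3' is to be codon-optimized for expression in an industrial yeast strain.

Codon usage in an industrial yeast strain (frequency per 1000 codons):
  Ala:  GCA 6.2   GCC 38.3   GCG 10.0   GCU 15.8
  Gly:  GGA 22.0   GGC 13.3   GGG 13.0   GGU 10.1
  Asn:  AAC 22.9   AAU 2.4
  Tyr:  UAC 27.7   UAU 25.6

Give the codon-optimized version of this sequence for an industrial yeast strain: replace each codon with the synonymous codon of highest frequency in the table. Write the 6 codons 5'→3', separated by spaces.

Codon 1 (Gly): best is GGA at 22.0.
Codon 2 (Tyr): best is UAC at 27.7.
Codon 3 (Gly): best is GGA at 22.0.
Codon 4 (Ala): best is GCC at 38.3.
Codon 5 (Gly): best is GGA at 22.0.
Codon 6 (Asn): best is AAC at 22.9.

GGA UAC GGA GCC GGA AAC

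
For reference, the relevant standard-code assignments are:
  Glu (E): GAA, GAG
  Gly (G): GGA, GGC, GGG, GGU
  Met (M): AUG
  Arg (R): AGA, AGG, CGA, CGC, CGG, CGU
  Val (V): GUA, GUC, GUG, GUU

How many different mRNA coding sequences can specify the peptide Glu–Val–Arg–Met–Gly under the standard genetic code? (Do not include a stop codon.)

Glu: 2 codons.
Val: 4 codons.
Arg: 6 codons.
Met: 1 codon.
Gly: 4 codons.
2 × 4 × 6 × 1 × 4 = 192.

192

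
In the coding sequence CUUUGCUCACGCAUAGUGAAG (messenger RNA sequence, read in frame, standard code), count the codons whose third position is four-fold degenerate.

Codon 1 CUU (Leu): third position 4-fold.
Codon 2 UGC (Cys): third position 2-fold.
Codon 3 UCA (Ser): third position 4-fold.
Codon 4 CGC (Arg): third position 4-fold.
Codon 5 AUA (Ile): third position 3-fold.
Codon 6 GUG (Val): third position 4-fold.
Codon 7 AAG (Lys): third position 2-fold.
Four-fold degenerate third positions: 4.

4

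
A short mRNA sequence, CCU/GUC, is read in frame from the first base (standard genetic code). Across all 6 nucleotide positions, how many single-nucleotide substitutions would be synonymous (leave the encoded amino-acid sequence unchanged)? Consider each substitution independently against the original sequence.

Codon 1 (CCU, Pro): 3 synonymous substitutions.
Codon 2 (GUC, Val): 3 synonymous substitutions.
Total: 3 + 3 = 6.

6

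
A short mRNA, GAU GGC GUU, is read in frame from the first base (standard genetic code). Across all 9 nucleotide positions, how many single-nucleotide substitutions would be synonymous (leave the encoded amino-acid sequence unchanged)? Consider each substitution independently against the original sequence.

7

Codon 1 (GAU, Asp): 1 synonymous substitution.
Codon 2 (GGC, Gly): 3 synonymous substitutions.
Codon 3 (GUU, Val): 3 synonymous substitutions.
Total: 1 + 3 + 3 = 7.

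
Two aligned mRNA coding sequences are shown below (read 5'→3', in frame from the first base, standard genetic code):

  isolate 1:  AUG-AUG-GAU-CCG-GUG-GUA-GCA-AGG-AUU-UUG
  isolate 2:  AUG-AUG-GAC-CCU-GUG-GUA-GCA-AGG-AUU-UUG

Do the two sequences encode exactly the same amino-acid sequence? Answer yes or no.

yes

Codon 1: AUG Met / AUG Met — identical.
Codon 2: AUG Met / AUG Met — identical.
Codon 3: GAU Asp / GAC Asp — synonymous.
Codon 4: CCG Pro / CCU Pro — synonymous.
Codon 5: GUG Val / GUG Val — identical.
Codon 6: GUA Val / GUA Val — identical.
Codon 7: GCA Ala / GCA Ala — identical.
Codon 8: AGG Arg / AGG Arg — identical.
Codon 9: AUU Ile / AUU Ile — identical.
Codon 10: UUG Leu / UUG Leu — identical.
Nonsynonymous differences: 0 → same protein.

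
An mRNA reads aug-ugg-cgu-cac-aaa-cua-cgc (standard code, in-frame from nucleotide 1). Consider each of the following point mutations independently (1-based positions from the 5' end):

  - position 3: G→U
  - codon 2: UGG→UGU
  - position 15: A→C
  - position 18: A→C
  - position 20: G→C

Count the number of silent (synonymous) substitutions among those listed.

Codon 1: AUG (Met) → AUU (Ile) — missense.
Codon 2: UGG (Trp) → UGU (Cys) — missense.
Codon 5: AAA (Lys) → AAC (Asn) — missense.
Codon 6: CUA (Leu) → CUC (Leu) — synonymous.
Codon 7: CGC (Arg) → CCC (Pro) — missense.
Synonymous: 1 of 5.

1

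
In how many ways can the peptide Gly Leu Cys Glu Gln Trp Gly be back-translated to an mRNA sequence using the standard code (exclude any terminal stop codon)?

Gly: 4 codons.
Leu: 6 codons.
Cys: 2 codons.
Glu: 2 codons.
Gln: 2 codons.
Trp: 1 codon.
Gly: 4 codons.
4 × 6 × 2 × 2 × 2 × 1 × 4 = 768.

768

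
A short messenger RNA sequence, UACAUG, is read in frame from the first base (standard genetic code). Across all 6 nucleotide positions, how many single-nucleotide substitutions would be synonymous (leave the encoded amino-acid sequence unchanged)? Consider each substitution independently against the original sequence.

1

Codon 1 (UAC, Tyr): 1 synonymous substitution.
Codon 2 (AUG, Met): 0 synonymous substitutions.
Total: 1 + 0 = 1.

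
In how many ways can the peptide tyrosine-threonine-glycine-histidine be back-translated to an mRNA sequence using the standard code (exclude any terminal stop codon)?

64

Tyr: 2 codons.
Thr: 4 codons.
Gly: 4 codons.
His: 2 codons.
2 × 4 × 4 × 2 = 64.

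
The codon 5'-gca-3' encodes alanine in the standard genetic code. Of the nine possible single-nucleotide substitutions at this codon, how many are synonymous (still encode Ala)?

3

Position 1: none → 0 synonymous.
Position 2: none → 0 synonymous.
Position 3: GCU, GCC, GCG → 3 synonymous.
Total: 0 + 0 + 3 = 3.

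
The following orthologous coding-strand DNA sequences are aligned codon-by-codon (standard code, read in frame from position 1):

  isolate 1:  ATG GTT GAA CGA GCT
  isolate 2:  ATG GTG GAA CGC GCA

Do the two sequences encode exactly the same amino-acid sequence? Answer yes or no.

yes

Codon 1: ATG Met / ATG Met — identical.
Codon 2: GTT Val / GTG Val — synonymous.
Codon 3: GAA Glu / GAA Glu — identical.
Codon 4: CGA Arg / CGC Arg — synonymous.
Codon 5: GCT Ala / GCA Ala — synonymous.
Nonsynonymous differences: 0 → same protein.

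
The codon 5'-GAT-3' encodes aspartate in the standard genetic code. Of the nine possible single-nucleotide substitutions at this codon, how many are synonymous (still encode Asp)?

1

Position 1: none → 0 synonymous.
Position 2: none → 0 synonymous.
Position 3: GAC → 1 synonymous.
Total: 0 + 0 + 1 = 1.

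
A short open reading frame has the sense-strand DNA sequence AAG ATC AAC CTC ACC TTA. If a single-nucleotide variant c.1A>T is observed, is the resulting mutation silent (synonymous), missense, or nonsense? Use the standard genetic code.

nonsense

Position 1 falls in codon 1: AAG → Lys.
After the substitution the codon is TAG → Stop.
The new codon is a stop codon, so this is a nonsense mutation.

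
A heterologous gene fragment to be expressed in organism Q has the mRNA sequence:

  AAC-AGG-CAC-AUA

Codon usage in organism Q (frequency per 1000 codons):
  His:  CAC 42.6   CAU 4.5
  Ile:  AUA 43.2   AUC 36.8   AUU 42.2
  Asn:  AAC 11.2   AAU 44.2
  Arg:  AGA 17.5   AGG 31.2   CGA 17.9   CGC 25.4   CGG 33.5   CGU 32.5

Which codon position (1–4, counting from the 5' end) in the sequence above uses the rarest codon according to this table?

Codon 1 AAC (Asn): 11.2 per 1000.
Codon 2 AGG (Arg): 31.2 per 1000.
Codon 3 CAC (His): 42.6 per 1000.
Codon 4 AUA (Ile): 43.2 per 1000.
Lowest frequency is 11.2 at codon 1.

1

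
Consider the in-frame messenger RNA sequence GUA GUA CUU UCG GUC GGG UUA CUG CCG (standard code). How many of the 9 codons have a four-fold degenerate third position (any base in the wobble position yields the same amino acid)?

Codon 1 GUA (Val): third position 4-fold.
Codon 2 GUA (Val): third position 4-fold.
Codon 3 CUU (Leu): third position 4-fold.
Codon 4 UCG (Ser): third position 4-fold.
Codon 5 GUC (Val): third position 4-fold.
Codon 6 GGG (Gly): third position 4-fold.
Codon 7 UUA (Leu): third position 2-fold.
Codon 8 CUG (Leu): third position 4-fold.
Codon 9 CCG (Pro): third position 4-fold.
Four-fold degenerate third positions: 8.

8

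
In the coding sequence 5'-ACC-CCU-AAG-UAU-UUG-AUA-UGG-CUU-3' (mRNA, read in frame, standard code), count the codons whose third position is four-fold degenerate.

Codon 1 ACC (Thr): third position 4-fold.
Codon 2 CCU (Pro): third position 4-fold.
Codon 3 AAG (Lys): third position 2-fold.
Codon 4 UAU (Tyr): third position 2-fold.
Codon 5 UUG (Leu): third position 2-fold.
Codon 6 AUA (Ile): third position 3-fold.
Codon 7 UGG (Trp): third position 1-fold.
Codon 8 CUU (Leu): third position 4-fold.
Four-fold degenerate third positions: 3.

3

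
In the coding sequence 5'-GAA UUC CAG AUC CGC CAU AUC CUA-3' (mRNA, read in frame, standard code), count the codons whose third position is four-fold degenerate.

Codon 1 GAA (Glu): third position 2-fold.
Codon 2 UUC (Phe): third position 2-fold.
Codon 3 CAG (Gln): third position 2-fold.
Codon 4 AUC (Ile): third position 3-fold.
Codon 5 CGC (Arg): third position 4-fold.
Codon 6 CAU (His): third position 2-fold.
Codon 7 AUC (Ile): third position 3-fold.
Codon 8 CUA (Leu): third position 4-fold.
Four-fold degenerate third positions: 2.

2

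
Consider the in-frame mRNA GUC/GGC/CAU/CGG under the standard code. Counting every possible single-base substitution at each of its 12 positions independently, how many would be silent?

11

Codon 1 (GUC, Val): 3 synonymous substitutions.
Codon 2 (GGC, Gly): 3 synonymous substitutions.
Codon 3 (CAU, His): 1 synonymous substitution.
Codon 4 (CGG, Arg): 4 synonymous substitutions.
Total: 3 + 3 + 1 + 4 = 11.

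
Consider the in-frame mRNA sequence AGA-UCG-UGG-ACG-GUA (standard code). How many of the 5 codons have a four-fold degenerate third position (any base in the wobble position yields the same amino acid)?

3

Codon 1 AGA (Arg): third position 2-fold.
Codon 2 UCG (Ser): third position 4-fold.
Codon 3 UGG (Trp): third position 1-fold.
Codon 4 ACG (Thr): third position 4-fold.
Codon 5 GUA (Val): third position 4-fold.
Four-fold degenerate third positions: 3.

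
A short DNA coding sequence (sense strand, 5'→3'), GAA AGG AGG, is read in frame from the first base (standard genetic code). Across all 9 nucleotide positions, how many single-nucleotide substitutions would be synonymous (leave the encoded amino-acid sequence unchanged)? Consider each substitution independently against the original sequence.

Codon 1 (GAA, Glu): 1 synonymous substitution.
Codon 2 (AGG, Arg): 2 synonymous substitutions.
Codon 3 (AGG, Arg): 2 synonymous substitutions.
Total: 1 + 2 + 2 = 5.

5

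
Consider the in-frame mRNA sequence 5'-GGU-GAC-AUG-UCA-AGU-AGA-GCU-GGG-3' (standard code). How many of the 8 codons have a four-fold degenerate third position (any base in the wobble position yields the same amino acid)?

Codon 1 GGU (Gly): third position 4-fold.
Codon 2 GAC (Asp): third position 2-fold.
Codon 3 AUG (Met): third position 1-fold.
Codon 4 UCA (Ser): third position 4-fold.
Codon 5 AGU (Ser): third position 2-fold.
Codon 6 AGA (Arg): third position 2-fold.
Codon 7 GCU (Ala): third position 4-fold.
Codon 8 GGG (Gly): third position 4-fold.
Four-fold degenerate third positions: 4.

4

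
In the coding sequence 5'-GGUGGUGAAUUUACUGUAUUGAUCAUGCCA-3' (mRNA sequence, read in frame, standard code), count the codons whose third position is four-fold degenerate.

5

Codon 1 GGU (Gly): third position 4-fold.
Codon 2 GGU (Gly): third position 4-fold.
Codon 3 GAA (Glu): third position 2-fold.
Codon 4 UUU (Phe): third position 2-fold.
Codon 5 ACU (Thr): third position 4-fold.
Codon 6 GUA (Val): third position 4-fold.
Codon 7 UUG (Leu): third position 2-fold.
Codon 8 AUC (Ile): third position 3-fold.
Codon 9 AUG (Met): third position 1-fold.
Codon 10 CCA (Pro): third position 4-fold.
Four-fold degenerate third positions: 5.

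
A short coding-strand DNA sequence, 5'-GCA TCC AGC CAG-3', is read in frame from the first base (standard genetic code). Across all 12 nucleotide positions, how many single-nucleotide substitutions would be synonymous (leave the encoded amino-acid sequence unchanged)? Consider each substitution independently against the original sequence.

8

Codon 1 (GCA, Ala): 3 synonymous substitutions.
Codon 2 (TCC, Ser): 3 synonymous substitutions.
Codon 3 (AGC, Ser): 1 synonymous substitution.
Codon 4 (CAG, Gln): 1 synonymous substitution.
Total: 3 + 3 + 1 + 1 = 8.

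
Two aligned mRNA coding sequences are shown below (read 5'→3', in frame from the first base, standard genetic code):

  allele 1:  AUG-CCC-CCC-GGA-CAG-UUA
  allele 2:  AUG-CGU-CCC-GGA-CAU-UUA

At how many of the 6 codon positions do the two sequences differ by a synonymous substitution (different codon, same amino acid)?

Codon 1: AUG Met / AUG Met — identical.
Codon 2: CCC Pro / CGU Arg — nonsynonymous.
Codon 3: CCC Pro / CCC Pro — identical.
Codon 4: GGA Gly / GGA Gly — identical.
Codon 5: CAG Gln / CAU His — nonsynonymous.
Codon 6: UUA Leu / UUA Leu — identical.
Synonymous differences: 0.

0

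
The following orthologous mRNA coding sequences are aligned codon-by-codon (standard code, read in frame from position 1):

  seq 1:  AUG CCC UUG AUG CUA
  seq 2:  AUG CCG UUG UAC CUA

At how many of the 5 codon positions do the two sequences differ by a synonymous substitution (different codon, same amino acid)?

1

Codon 1: AUG Met / AUG Met — identical.
Codon 2: CCC Pro / CCG Pro — synonymous.
Codon 3: UUG Leu / UUG Leu — identical.
Codon 4: AUG Met / UAC Tyr — nonsynonymous.
Codon 5: CUA Leu / CUA Leu — identical.
Synonymous differences: 1.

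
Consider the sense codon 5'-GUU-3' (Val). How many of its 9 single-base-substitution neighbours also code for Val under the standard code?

Position 1: none → 0 synonymous.
Position 2: none → 0 synonymous.
Position 3: GUC, GUA, GUG → 3 synonymous.
Total: 0 + 0 + 3 = 3.

3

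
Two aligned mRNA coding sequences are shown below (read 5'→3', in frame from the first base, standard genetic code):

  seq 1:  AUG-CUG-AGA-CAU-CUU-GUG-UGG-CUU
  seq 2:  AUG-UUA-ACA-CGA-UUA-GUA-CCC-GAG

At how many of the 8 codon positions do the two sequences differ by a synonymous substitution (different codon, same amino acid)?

Codon 1: AUG Met / AUG Met — identical.
Codon 2: CUG Leu / UUA Leu — synonymous.
Codon 3: AGA Arg / ACA Thr — nonsynonymous.
Codon 4: CAU His / CGA Arg — nonsynonymous.
Codon 5: CUU Leu / UUA Leu — synonymous.
Codon 6: GUG Val / GUA Val — synonymous.
Codon 7: UGG Trp / CCC Pro — nonsynonymous.
Codon 8: CUU Leu / GAG Glu — nonsynonymous.
Synonymous differences: 3.

3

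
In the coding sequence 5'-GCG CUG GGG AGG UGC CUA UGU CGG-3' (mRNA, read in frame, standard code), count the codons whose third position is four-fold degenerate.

Codon 1 GCG (Ala): third position 4-fold.
Codon 2 CUG (Leu): third position 4-fold.
Codon 3 GGG (Gly): third position 4-fold.
Codon 4 AGG (Arg): third position 2-fold.
Codon 5 UGC (Cys): third position 2-fold.
Codon 6 CUA (Leu): third position 4-fold.
Codon 7 UGU (Cys): third position 2-fold.
Codon 8 CGG (Arg): third position 4-fold.
Four-fold degenerate third positions: 5.

5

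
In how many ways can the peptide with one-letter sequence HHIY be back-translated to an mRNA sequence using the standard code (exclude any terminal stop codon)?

His: 2 codons.
His: 2 codons.
Ile: 3 codons.
Tyr: 2 codons.
2 × 2 × 3 × 2 = 24.

24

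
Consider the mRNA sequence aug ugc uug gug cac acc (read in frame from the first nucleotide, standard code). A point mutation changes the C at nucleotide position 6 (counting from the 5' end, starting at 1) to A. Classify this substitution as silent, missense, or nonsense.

nonsense

Position 6 falls in codon 2: UGC → Cys.
After the substitution the codon is UGA → Stop.
The new codon is a stop codon, so this is a nonsense mutation.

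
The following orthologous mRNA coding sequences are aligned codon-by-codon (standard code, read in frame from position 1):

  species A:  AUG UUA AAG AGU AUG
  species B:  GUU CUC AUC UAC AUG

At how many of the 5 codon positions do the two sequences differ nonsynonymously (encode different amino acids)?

Codon 1: AUG Met / GUU Val — nonsynonymous.
Codon 2: UUA Leu / CUC Leu — synonymous.
Codon 3: AAG Lys / AUC Ile — nonsynonymous.
Codon 4: AGU Ser / UAC Tyr — nonsynonymous.
Codon 5: AUG Met / AUG Met — identical.
Nonsynonymous differences: 3.

3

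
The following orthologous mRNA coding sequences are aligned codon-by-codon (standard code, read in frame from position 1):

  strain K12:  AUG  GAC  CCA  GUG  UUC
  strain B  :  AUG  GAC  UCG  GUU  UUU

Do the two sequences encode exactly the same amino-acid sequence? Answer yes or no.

Codon 1: AUG Met / AUG Met — identical.
Codon 2: GAC Asp / GAC Asp — identical.
Codon 3: CCA Pro / UCG Ser — nonsynonymous.
Codon 4: GUG Val / GUU Val — synonymous.
Codon 5: UUC Phe / UUU Phe — synonymous.
Nonsynonymous differences: 1 → different protein.

no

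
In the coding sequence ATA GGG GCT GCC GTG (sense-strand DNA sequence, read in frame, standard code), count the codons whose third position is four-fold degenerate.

4

Codon 1 ATA (Ile): third position 3-fold.
Codon 2 GGG (Gly): third position 4-fold.
Codon 3 GCT (Ala): third position 4-fold.
Codon 4 GCC (Ala): third position 4-fold.
Codon 5 GTG (Val): third position 4-fold.
Four-fold degenerate third positions: 4.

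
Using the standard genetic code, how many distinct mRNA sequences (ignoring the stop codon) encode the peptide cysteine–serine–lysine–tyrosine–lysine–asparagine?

192

Cys: 2 codons.
Ser: 6 codons.
Lys: 2 codons.
Tyr: 2 codons.
Lys: 2 codons.
Asn: 2 codons.
2 × 6 × 2 × 2 × 2 × 2 = 192.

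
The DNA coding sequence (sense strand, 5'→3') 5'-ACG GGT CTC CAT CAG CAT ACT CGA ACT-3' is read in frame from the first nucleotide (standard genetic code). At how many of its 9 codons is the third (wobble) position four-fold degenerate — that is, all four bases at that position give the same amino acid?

Codon 1 ACG (Thr): third position 4-fold.
Codon 2 GGT (Gly): third position 4-fold.
Codon 3 CTC (Leu): third position 4-fold.
Codon 4 CAT (His): third position 2-fold.
Codon 5 CAG (Gln): third position 2-fold.
Codon 6 CAT (His): third position 2-fold.
Codon 7 ACT (Thr): third position 4-fold.
Codon 8 CGA (Arg): third position 4-fold.
Codon 9 ACT (Thr): third position 4-fold.
Four-fold degenerate third positions: 6.

6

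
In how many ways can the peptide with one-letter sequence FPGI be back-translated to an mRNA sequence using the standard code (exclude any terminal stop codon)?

96

Phe: 2 codons.
Pro: 4 codons.
Gly: 4 codons.
Ile: 3 codons.
2 × 4 × 4 × 3 = 96.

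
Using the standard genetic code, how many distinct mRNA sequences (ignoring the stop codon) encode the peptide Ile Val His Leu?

Ile: 3 codons.
Val: 4 codons.
His: 2 codons.
Leu: 6 codons.
3 × 4 × 2 × 6 = 144.

144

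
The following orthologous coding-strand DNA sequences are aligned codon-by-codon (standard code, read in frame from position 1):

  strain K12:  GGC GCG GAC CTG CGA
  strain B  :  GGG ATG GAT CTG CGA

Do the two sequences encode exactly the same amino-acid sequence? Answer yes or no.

Codon 1: GGC Gly / GGG Gly — synonymous.
Codon 2: GCG Ala / ATG Met — nonsynonymous.
Codon 3: GAC Asp / GAT Asp — synonymous.
Codon 4: CTG Leu / CTG Leu — identical.
Codon 5: CGA Arg / CGA Arg — identical.
Nonsynonymous differences: 1 → different protein.

no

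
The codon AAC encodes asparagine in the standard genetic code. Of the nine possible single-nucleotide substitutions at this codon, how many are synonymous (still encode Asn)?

Position 1: none → 0 synonymous.
Position 2: none → 0 synonymous.
Position 3: AAT → 1 synonymous.
Total: 0 + 0 + 1 = 1.

1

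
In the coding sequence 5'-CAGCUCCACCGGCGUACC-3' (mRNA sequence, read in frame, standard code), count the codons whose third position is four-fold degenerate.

Codon 1 CAG (Gln): third position 2-fold.
Codon 2 CUC (Leu): third position 4-fold.
Codon 3 CAC (His): third position 2-fold.
Codon 4 CGG (Arg): third position 4-fold.
Codon 5 CGU (Arg): third position 4-fold.
Codon 6 ACC (Thr): third position 4-fold.
Four-fold degenerate third positions: 4.

4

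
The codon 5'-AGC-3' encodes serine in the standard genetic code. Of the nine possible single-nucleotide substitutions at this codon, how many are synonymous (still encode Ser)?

1

Position 1: none → 0 synonymous.
Position 2: none → 0 synonymous.
Position 3: AGT → 1 synonymous.
Total: 0 + 0 + 1 = 1.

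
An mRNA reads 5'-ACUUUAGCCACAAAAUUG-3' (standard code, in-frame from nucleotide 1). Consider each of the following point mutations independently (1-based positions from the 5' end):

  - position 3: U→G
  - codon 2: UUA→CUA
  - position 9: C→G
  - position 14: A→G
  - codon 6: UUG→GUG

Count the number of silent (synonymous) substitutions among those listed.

3

Codon 1: ACU (Thr) → ACG (Thr) — synonymous.
Codon 2: UUA (Leu) → CUA (Leu) — synonymous.
Codon 3: GCC (Ala) → GCG (Ala) — synonymous.
Codon 5: AAA (Lys) → AGA (Arg) — missense.
Codon 6: UUG (Leu) → GUG (Val) — missense.
Synonymous: 3 of 5.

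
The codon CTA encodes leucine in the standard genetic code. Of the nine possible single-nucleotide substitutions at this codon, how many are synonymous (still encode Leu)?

Position 1: TTA → 1 synonymous.
Position 2: none → 0 synonymous.
Position 3: CTT, CTC, CTG → 3 synonymous.
Total: 1 + 0 + 3 = 4.

4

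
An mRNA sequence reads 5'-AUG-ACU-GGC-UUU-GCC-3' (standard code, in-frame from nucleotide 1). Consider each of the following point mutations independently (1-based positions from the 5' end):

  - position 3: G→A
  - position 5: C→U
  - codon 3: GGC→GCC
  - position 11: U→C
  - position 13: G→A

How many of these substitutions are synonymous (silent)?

0

Codon 1: AUG (Met) → AUA (Ile) — missense.
Codon 2: ACU (Thr) → AUU (Ile) — missense.
Codon 3: GGC (Gly) → GCC (Ala) — missense.
Codon 4: UUU (Phe) → UCU (Ser) — missense.
Codon 5: GCC (Ala) → ACC (Thr) — missense.
Synonymous: 0 of 5.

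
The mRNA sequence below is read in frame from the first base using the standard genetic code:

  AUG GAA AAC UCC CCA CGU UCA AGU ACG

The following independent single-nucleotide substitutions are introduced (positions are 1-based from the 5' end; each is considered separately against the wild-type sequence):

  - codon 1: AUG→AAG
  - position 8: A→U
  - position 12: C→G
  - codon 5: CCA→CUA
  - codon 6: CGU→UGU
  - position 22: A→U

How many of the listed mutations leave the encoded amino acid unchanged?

1

Codon 1: AUG (Met) → AAG (Lys) — missense.
Codon 3: AAC (Asn) → AUC (Ile) — missense.
Codon 4: UCC (Ser) → UCG (Ser) — synonymous.
Codon 5: CCA (Pro) → CUA (Leu) — missense.
Codon 6: CGU (Arg) → UGU (Cys) — missense.
Codon 8: AGU (Ser) → UGU (Cys) — missense.
Synonymous: 1 of 6.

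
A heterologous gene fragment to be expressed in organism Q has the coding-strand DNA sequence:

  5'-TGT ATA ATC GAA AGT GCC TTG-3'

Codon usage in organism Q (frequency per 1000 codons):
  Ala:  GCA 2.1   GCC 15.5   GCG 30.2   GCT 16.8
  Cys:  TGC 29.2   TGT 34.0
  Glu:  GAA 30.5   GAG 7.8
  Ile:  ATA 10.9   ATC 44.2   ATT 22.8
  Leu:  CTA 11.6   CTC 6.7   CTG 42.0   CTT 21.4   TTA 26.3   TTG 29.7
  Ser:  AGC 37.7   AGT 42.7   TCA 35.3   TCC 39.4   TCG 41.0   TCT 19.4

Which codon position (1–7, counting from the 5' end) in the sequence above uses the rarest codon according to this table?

2

Codon 1 TGT (Cys): 34.0 per 1000.
Codon 2 ATA (Ile): 10.9 per 1000.
Codon 3 ATC (Ile): 44.2 per 1000.
Codon 4 GAA (Glu): 30.5 per 1000.
Codon 5 AGT (Ser): 42.7 per 1000.
Codon 6 GCC (Ala): 15.5 per 1000.
Codon 7 TTG (Leu): 29.7 per 1000.
Lowest frequency is 10.9 at codon 2.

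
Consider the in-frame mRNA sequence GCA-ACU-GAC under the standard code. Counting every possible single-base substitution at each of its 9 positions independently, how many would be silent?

7

Codon 1 (GCA, Ala): 3 synonymous substitutions.
Codon 2 (ACU, Thr): 3 synonymous substitutions.
Codon 3 (GAC, Asp): 1 synonymous substitution.
Total: 3 + 3 + 1 = 7.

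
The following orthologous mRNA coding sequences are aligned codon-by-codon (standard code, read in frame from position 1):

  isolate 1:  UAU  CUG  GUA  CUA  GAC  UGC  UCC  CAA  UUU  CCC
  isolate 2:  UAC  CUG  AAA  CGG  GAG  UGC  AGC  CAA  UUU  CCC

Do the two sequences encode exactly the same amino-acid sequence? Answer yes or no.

Codon 1: UAU Tyr / UAC Tyr — synonymous.
Codon 2: CUG Leu / CUG Leu — identical.
Codon 3: GUA Val / AAA Lys — nonsynonymous.
Codon 4: CUA Leu / CGG Arg — nonsynonymous.
Codon 5: GAC Asp / GAG Glu — nonsynonymous.
Codon 6: UGC Cys / UGC Cys — identical.
Codon 7: UCC Ser / AGC Ser — synonymous.
Codon 8: CAA Gln / CAA Gln — identical.
Codon 9: UUU Phe / UUU Phe — identical.
Codon 10: CCC Pro / CCC Pro — identical.
Nonsynonymous differences: 3 → different protein.

no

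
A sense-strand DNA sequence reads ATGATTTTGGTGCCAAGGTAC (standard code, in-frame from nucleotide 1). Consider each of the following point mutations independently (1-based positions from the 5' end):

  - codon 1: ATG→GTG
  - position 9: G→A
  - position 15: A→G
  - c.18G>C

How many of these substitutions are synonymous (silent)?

2

Codon 1: ATG (Met) → GTG (Val) — missense.
Codon 3: TTG (Leu) → TTA (Leu) — synonymous.
Codon 5: CCA (Pro) → CCG (Pro) — synonymous.
Codon 6: AGG (Arg) → AGC (Ser) — missense.
Synonymous: 2 of 4.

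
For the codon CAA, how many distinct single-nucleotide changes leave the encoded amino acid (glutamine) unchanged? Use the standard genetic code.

1

Position 1: none → 0 synonymous.
Position 2: none → 0 synonymous.
Position 3: CAG → 1 synonymous.
Total: 0 + 0 + 1 = 1.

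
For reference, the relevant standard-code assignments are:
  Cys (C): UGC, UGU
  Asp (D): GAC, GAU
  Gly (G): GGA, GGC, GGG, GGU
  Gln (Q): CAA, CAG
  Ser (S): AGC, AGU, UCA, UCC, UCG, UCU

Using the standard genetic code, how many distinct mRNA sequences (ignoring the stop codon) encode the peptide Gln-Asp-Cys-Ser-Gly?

192

Gln: 2 codons.
Asp: 2 codons.
Cys: 2 codons.
Ser: 6 codons.
Gly: 4 codons.
2 × 2 × 2 × 6 × 4 = 192.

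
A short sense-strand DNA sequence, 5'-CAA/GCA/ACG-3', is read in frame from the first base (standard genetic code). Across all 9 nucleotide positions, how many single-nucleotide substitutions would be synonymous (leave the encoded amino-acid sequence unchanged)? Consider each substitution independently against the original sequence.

Codon 1 (CAA, Gln): 1 synonymous substitution.
Codon 2 (GCA, Ala): 3 synonymous substitutions.
Codon 3 (ACG, Thr): 3 synonymous substitutions.
Total: 1 + 3 + 3 = 7.

7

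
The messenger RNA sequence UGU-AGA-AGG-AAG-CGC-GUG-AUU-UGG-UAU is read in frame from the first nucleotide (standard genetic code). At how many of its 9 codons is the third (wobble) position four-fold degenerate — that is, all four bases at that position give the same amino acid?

2

Codon 1 UGU (Cys): third position 2-fold.
Codon 2 AGA (Arg): third position 2-fold.
Codon 3 AGG (Arg): third position 2-fold.
Codon 4 AAG (Lys): third position 2-fold.
Codon 5 CGC (Arg): third position 4-fold.
Codon 6 GUG (Val): third position 4-fold.
Codon 7 AUU (Ile): third position 3-fold.
Codon 8 UGG (Trp): third position 1-fold.
Codon 9 UAU (Tyr): third position 2-fold.
Four-fold degenerate third positions: 2.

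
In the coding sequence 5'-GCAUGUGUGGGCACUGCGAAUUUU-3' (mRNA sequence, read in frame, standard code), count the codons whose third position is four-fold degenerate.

Codon 1 GCA (Ala): third position 4-fold.
Codon 2 UGU (Cys): third position 2-fold.
Codon 3 GUG (Val): third position 4-fold.
Codon 4 GGC (Gly): third position 4-fold.
Codon 5 ACU (Thr): third position 4-fold.
Codon 6 GCG (Ala): third position 4-fold.
Codon 7 AAU (Asn): third position 2-fold.
Codon 8 UUU (Phe): third position 2-fold.
Four-fold degenerate third positions: 5.

5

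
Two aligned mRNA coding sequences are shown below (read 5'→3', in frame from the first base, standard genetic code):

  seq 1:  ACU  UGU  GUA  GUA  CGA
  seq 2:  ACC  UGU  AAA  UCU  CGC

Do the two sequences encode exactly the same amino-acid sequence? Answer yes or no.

Codon 1: ACU Thr / ACC Thr — synonymous.
Codon 2: UGU Cys / UGU Cys — identical.
Codon 3: GUA Val / AAA Lys — nonsynonymous.
Codon 4: GUA Val / UCU Ser — nonsynonymous.
Codon 5: CGA Arg / CGC Arg — synonymous.
Nonsynonymous differences: 2 → different protein.

no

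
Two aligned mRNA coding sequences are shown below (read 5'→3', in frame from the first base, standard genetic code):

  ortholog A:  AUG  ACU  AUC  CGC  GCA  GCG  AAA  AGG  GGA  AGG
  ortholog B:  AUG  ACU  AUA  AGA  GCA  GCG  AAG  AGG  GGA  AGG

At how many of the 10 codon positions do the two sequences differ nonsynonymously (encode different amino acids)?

0

Codon 1: AUG Met / AUG Met — identical.
Codon 2: ACU Thr / ACU Thr — identical.
Codon 3: AUC Ile / AUA Ile — synonymous.
Codon 4: CGC Arg / AGA Arg — synonymous.
Codon 5: GCA Ala / GCA Ala — identical.
Codon 6: GCG Ala / GCG Ala — identical.
Codon 7: AAA Lys / AAG Lys — synonymous.
Codon 8: AGG Arg / AGG Arg — identical.
Codon 9: GGA Gly / GGA Gly — identical.
Codon 10: AGG Arg / AGG Arg — identical.
Nonsynonymous differences: 0.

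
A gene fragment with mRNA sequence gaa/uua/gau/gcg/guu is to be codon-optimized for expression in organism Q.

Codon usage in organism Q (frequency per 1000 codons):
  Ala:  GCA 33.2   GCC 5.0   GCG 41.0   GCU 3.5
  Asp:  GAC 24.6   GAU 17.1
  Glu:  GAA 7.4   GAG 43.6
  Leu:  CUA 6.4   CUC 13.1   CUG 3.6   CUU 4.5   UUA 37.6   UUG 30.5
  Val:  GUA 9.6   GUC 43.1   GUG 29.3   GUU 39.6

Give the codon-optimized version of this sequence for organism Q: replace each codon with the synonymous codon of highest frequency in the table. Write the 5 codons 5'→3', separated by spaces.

Codon 1 (Glu): best is GAG at 43.6.
Codon 2 (Leu): best is UUA at 37.6.
Codon 3 (Asp): best is GAC at 24.6.
Codon 4 (Ala): best is GCG at 41.0.
Codon 5 (Val): best is GUC at 43.1.

GAG UUA GAC GCG GUC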